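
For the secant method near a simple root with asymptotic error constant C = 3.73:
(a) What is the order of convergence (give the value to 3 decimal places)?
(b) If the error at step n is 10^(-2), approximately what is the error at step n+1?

(a) Secant method has superlinear convergence with order φ = (1+√5)/2 ≈ 1.618.
    This means |e_{n+1}| ≈ C|e_n|^1.618.

(b) With |e_n| = 10^(-2) and C = 3.73:
    |e_{n+1}| ≈ 3.73 × (10^(-2))^1.618 = 3.73 × 10^(-3.24)

(a) ≈ 1.618 (golden ratio); (b) |e_{n+1}| ≈ 2.166e-03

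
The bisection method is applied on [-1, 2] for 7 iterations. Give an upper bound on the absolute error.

Bisection error bound: |error| ≤ (b-a)/2^n
|error| ≤ (2 - (-1))/2^7 = 3/2^7
|error| ≤ 0.0234375000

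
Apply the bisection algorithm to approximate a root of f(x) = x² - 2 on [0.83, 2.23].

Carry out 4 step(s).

f(x) = x² - 2
Initial interval: [0.83, 2.23]

Iteration 1:
  c_1 = (0.830000 + 2.230000)/2 = 1.530000
  f(c_1) = f(1.530000) = 0.340900
  f(a) × f(c) < 0, new interval: [0.830000, 1.530000]
Iteration 2:
  c_2 = (0.830000 + 1.530000)/2 = 1.180000
  f(c_2) = f(1.180000) = -0.607600
  f(a) × f(c) ≥ 0, new interval: [1.180000, 1.530000]
Iteration 3:
  c_3 = (1.180000 + 1.530000)/2 = 1.355000
  f(c_3) = f(1.355000) = -0.163975
  f(a) × f(c) ≥ 0, new interval: [1.355000, 1.530000]
Iteration 4:
  c_4 = (1.355000 + 1.530000)/2 = 1.442500
  f(c_4) = f(1.442500) = 0.080806
  f(a) × f(c) < 0, new interval: [1.355000, 1.442500]

After 4 iteration(s), the approximation is c_4 = 1.442500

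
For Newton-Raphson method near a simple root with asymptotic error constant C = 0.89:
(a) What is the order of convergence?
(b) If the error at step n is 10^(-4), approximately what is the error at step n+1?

(a) Newton-Raphson has quadratic (order 2) convergence near simple roots.
    This means |e_{n+1}| ≈ C|e_n|².

(b) With |e_n| = 10^(-4) and C = 0.89:
    |e_{n+1}| ≈ 0.89 × (10^(-4))² = 0.89 × 10^(-8)

(a) 2 (quadratic); (b) |e_{n+1}| ≈ 8.900e-09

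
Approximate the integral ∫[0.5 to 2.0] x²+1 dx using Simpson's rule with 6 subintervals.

f(x) = x²+1
a = 0.5, b = 2.0, n = 6
h = (b - a)/n = 0.250000

Simpson's rule: (h/3)[f(x₀) + 4f(x₁) + 2f(x₂) + ... + f(xₙ)]

x_0 = 0.5000, f(x_0) = 1.250000, coefficient = 1
x_1 = 0.7500, f(x_1) = 1.562500, coefficient = 4
x_2 = 1.0000, f(x_2) = 2.000000, coefficient = 2
x_3 = 1.2500, f(x_3) = 2.562500, coefficient = 4
x_4 = 1.5000, f(x_4) = 3.250000, coefficient = 2
x_5 = 1.7500, f(x_5) = 4.062500, coefficient = 4
x_6 = 2.0000, f(x_6) = 5.000000, coefficient = 1

I ≈ (0.250000/3) × 49.500000 = 4.125000
Exact value: 4.125000
Error: 0.000000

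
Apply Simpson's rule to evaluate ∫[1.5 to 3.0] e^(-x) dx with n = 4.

f(x) = e^(-x)
a = 1.5, b = 3.0, n = 4
h = (b - a)/n = 0.375000

Simpson's rule: (h/3)[f(x₀) + 4f(x₁) + 2f(x₂) + ... + f(xₙ)]

x_0 = 1.5000, f(x_0) = 0.223130, coefficient = 1
x_1 = 1.8750, f(x_1) = 0.153355, coefficient = 4
x_2 = 2.2500, f(x_2) = 0.105399, coefficient = 2
x_3 = 2.6250, f(x_3) = 0.072440, coefficient = 4
x_4 = 3.0000, f(x_4) = 0.049787, coefficient = 1

I ≈ (0.375000/3) × 1.386895 = 0.173362
Exact value: 0.173343
Error: 0.000019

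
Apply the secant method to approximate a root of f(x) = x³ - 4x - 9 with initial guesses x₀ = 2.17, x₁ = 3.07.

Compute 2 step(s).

f(x) = x³ - 4x - 9
x₀ = 2.17, x₁ = 3.07

Secant formula: x_{n+1} = x_n - f(x_n)(x_n - x_{n-1})/(f(x_n) - f(x_{n-1}))

Iteration 1:
  f(2.170000) = -7.461687
  f(3.070000) = 7.654443
  x_2 = 3.070000 - 7.654443×(3.070000 - 2.170000)/(7.654443 - (-7.461687))
       = 2.614262
Iteration 2:
  f(3.070000) = 7.654443
  f(2.614262) = -1.590229
  x_3 = 2.614262 - (-1.590229)×(2.614262 - 3.070000)/(-1.590229 - 7.654443)
       = 2.692656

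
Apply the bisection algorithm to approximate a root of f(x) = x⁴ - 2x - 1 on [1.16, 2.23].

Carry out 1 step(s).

f(x) = x⁴ - 2x - 1
Initial interval: [1.16, 2.23]

Iteration 1:
  c_1 = (1.160000 + 2.230000)/2 = 1.695000
  f(c_1) = f(1.695000) = 3.864273
  f(a) × f(c) < 0, new interval: [1.160000, 1.695000]

After 1 iteration(s), the approximation is c_1 = 1.695000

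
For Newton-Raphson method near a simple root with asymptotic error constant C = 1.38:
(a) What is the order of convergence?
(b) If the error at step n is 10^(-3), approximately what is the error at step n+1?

(a) Newton-Raphson has quadratic (order 2) convergence near simple roots.
    This means |e_{n+1}| ≈ C|e_n|².

(b) With |e_n| = 10^(-3) and C = 1.38:
    |e_{n+1}| ≈ 1.38 × (10^(-3))² = 1.38 × 10^(-6)

(a) 2 (quadratic); (b) |e_{n+1}| ≈ 1.380e-06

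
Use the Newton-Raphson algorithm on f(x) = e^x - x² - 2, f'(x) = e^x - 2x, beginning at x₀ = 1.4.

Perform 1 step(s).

f(x) = e^x - x² - 2
f'(x) = e^x - 2x
x₀ = 1.4

Newton-Raphson formula: x_{n+1} = x_n - f(x_n)/f'(x_n)

Iteration 1:
  f(1.400000) = 0.095200
  f'(1.400000) = 1.255200
  x_1 = 1.400000 - 0.095200/1.255200 = 1.324156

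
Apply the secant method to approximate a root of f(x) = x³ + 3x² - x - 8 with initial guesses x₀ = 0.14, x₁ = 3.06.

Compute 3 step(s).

f(x) = x³ + 3x² - x - 8
x₀ = 0.14, x₁ = 3.06

Secant formula: x_{n+1} = x_n - f(x_n)(x_n - x_{n-1})/(f(x_n) - f(x_{n-1}))

Iteration 1:
  f(0.140000) = -8.078456
  f(3.060000) = 45.683416
  x_2 = 3.060000 - 45.683416×(3.060000 - 0.140000)/(45.683416 - (-8.078456))
       = 0.578770
Iteration 2:
  f(3.060000) = 45.683416
  f(0.578770) = -7.379973
  x_3 = 0.578770 - (-7.379973)×(0.578770 - 3.060000)/(-7.379973 - 45.683416)
       = 0.923855
Iteration 3:
  f(0.578770) = -7.379973
  f(0.923855) = -5.574810
  x_4 = 0.923855 - (-5.574810)×(0.923855 - 0.578770)/(-5.574810 - (-7.379973))
       = 1.989569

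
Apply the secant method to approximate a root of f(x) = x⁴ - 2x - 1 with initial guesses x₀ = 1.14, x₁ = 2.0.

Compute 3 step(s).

f(x) = x⁴ - 2x - 1
x₀ = 1.14, x₁ = 2.0

Secant formula: x_{n+1} = x_n - f(x_n)(x_n - x_{n-1})/(f(x_n) - f(x_{n-1}))

Iteration 1:
  f(1.140000) = -1.591040
  f(2.000000) = 11.000000
  x_2 = 2.000000 - 11.000000×(2.000000 - 1.140000)/(11.000000 - (-1.591040))
       = 1.248672
Iteration 2:
  f(2.000000) = 11.000000
  f(1.248672) = -1.066296
  x_3 = 1.248672 - (-1.066296)×(1.248672 - 2.000000)/(-1.066296 - 11.000000)
       = 1.315067
Iteration 3:
  f(1.248672) = -1.066296
  f(1.315067) = -0.639307
  x_4 = 1.315067 - (-0.639307)×(1.315067 - 1.248672)/(-0.639307 - (-1.066296))
       = 1.414476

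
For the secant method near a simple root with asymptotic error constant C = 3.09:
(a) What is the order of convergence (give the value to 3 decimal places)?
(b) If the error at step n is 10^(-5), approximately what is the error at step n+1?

(a) Secant method has superlinear convergence with order φ = (1+√5)/2 ≈ 1.618.
    This means |e_{n+1}| ≈ C|e_n|^1.618.

(b) With |e_n| = 10^(-5) and C = 3.09:
    |e_{n+1}| ≈ 3.09 × (10^(-5))^1.618 = 3.09 × 10^(-8.09)

(a) ≈ 1.618 (golden ratio); (b) |e_{n+1}| ≈ 2.511e-08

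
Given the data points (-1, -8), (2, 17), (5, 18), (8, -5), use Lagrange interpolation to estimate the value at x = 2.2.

Lagrange interpolation formula:
P(x) = Σ yᵢ × Lᵢ(x)
where Lᵢ(x) = Π_{j≠i} (x - xⱼ)/(xᵢ - xⱼ)

L_0(2.2) = (2.2 - 2)/(-1 - 2) × (2.2 - 5)/(-1 - 5) × (2.2 - 8)/(-1 - 8) = -0.020049
L_1(2.2) = (2.2 - (-1))/(2 - (-1)) × (2.2 - 5)/(2 - 5) × (2.2 - 8)/(2 - 8) = 0.962370
L_2(2.2) = (2.2 - (-1))/(5 - (-1)) × (2.2 - 2)/(5 - 2) × (2.2 - 8)/(5 - 8) = 0.068741
L_3(2.2) = (2.2 - (-1))/(8 - (-1)) × (2.2 - 2)/(8 - 2) × (2.2 - 5)/(8 - 5) = -0.011062

P(2.2) = (-8)×L_0(2.2) + 17×L_1(2.2) + 18×L_2(2.2) + (-5)×L_3(2.2)
P(2.2) = 17.813333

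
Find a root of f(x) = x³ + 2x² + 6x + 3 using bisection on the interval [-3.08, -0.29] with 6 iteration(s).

f(x) = x³ + 2x² + 6x + 3
Initial interval: [-3.08, -0.29]

Iteration 1:
  c_1 = (-3.080000 + (-0.290000))/2 = -1.685000
  f(c_1) = f(-1.685000) = -6.215644
  f(a) × f(c) ≥ 0, new interval: [-1.685000, -0.290000]
Iteration 2:
  c_2 = (-1.685000 + (-0.290000))/2 = -0.987500
  f(c_2) = f(-0.987500) = -1.937654
  f(a) × f(c) ≥ 0, new interval: [-0.987500, -0.290000]
Iteration 3:
  c_3 = (-0.987500 + (-0.290000))/2 = -0.638750
  f(c_3) = f(-0.638750) = -0.277108
  f(a) × f(c) ≥ 0, new interval: [-0.638750, -0.290000]
Iteration 4:
  c_4 = (-0.638750 + (-0.290000))/2 = -0.464375
  f(c_4) = f(-0.464375) = 0.544899
  f(a) × f(c) < 0, new interval: [-0.638750, -0.464375]
Iteration 5:
  c_5 = (-0.638750 + (-0.464375))/2 = -0.551562
  f(c_5) = f(-0.551562) = 0.131270
  f(a) × f(c) < 0, new interval: [-0.638750, -0.551562]
Iteration 6:
  c_6 = (-0.638750 + (-0.551562))/2 = -0.595156
  f(c_6) = f(-0.595156) = -0.073326
  f(a) × f(c) ≥ 0, new interval: [-0.595156, -0.551562]

After 6 iteration(s), the approximation is c_6 = -0.595156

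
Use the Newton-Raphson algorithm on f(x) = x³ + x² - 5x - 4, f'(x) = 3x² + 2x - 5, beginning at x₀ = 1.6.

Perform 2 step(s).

f(x) = x³ + x² - 5x - 4
f'(x) = 3x² + 2x - 5
x₀ = 1.6

Newton-Raphson formula: x_{n+1} = x_n - f(x_n)/f'(x_n)

Iteration 1:
  f(1.600000) = -5.344000
  f'(1.600000) = 5.880000
  x_1 = 1.600000 - (-5.344000)/5.880000 = 2.508844
Iteration 2:
  f(2.508844) = 5.541482
  f'(2.508844) = 18.900575
  x_2 = 2.508844 - 5.541482/18.900575 = 2.215652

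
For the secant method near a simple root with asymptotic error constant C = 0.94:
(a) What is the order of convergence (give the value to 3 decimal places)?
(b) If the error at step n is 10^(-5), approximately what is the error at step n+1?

(a) Secant method has superlinear convergence with order φ = (1+√5)/2 ≈ 1.618.
    This means |e_{n+1}| ≈ C|e_n|^1.618.

(b) With |e_n| = 10^(-5) and C = 0.94:
    |e_{n+1}| ≈ 0.94 × (10^(-5))^1.618 = 0.94 × 10^(-8.09)

(a) ≈ 1.618 (golden ratio); (b) |e_{n+1}| ≈ 7.638e-09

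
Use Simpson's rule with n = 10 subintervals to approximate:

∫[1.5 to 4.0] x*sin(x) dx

f(x) = x*sin(x)
a = 1.5, b = 4.0, n = 10
h = (b - a)/n = 0.250000

Simpson's rule: (h/3)[f(x₀) + 4f(x₁) + 2f(x₂) + ... + f(xₙ)]

x_0 = 1.5000, f(x_0) = 1.496242, coefficient = 1
x_1 = 1.7500, f(x_1) = 1.721975, coefficient = 4
x_2 = 2.0000, f(x_2) = 1.818595, coefficient = 2
x_3 = 2.2500, f(x_3) = 1.750665, coefficient = 4
x_4 = 2.5000, f(x_4) = 1.496180, coefficient = 2
x_5 = 2.7500, f(x_5) = 1.049568, coefficient = 4
x_6 = 3.0000, f(x_6) = 0.423360, coefficient = 2
x_7 = 3.2500, f(x_7) = -0.351634, coefficient = 4
x_8 = 3.5000, f(x_8) = -1.227741, coefficient = 2
x_9 = 3.7500, f(x_9) = -2.143355, coefficient = 4
x_10 = 4.0000, f(x_10) = -3.027210, coefficient = 1

I ≈ (0.250000/3) × 11.598695 = 0.966558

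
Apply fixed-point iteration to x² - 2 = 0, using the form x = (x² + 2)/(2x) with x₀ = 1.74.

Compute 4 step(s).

Equation: x² - 2 = 0
Fixed-point form: x = (x² + 2)/(2x)
x₀ = 1.74

x_1 = g(1.740000) = 1.444713
x_2 = g(1.444713) = 1.414535
x_3 = g(1.414535) = 1.414214
x_4 = g(1.414214) = 1.414214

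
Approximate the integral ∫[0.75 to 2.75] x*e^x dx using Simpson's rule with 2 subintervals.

f(x) = x*e^x
a = 0.75, b = 2.75, n = 2
h = (b - a)/n = 1.000000

Simpson's rule: (h/3)[f(x₀) + 4f(x₁) + 2f(x₂) + ... + f(xₙ)]

x_0 = 0.7500, f(x_0) = 1.587750, coefficient = 1
x_1 = 1.7500, f(x_1) = 10.070555, coefficient = 4
x_2 = 2.7500, f(x_2) = 43.017238, coefficient = 1

I ≈ (1.000000/3) × 84.887206 = 28.295735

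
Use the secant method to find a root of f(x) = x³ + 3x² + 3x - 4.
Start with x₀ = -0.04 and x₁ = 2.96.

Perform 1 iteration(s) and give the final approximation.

f(x) = x³ + 3x² + 3x - 4
x₀ = -0.04, x₁ = 2.96

Secant formula: x_{n+1} = x_n - f(x_n)(x_n - x_{n-1})/(f(x_n) - f(x_{n-1}))

Iteration 1:
  f(-0.040000) = -4.115264
  f(2.960000) = 57.099136
  x_2 = 2.960000 - 57.099136×(2.960000 - (-0.040000))/(57.099136 - (-4.115264))
       = 0.161681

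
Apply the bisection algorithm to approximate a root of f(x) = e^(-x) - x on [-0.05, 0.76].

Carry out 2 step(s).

f(x) = e^(-x) - x
Initial interval: [-0.05, 0.76]

Iteration 1:
  c_1 = (-0.050000 + 0.760000)/2 = 0.355000
  f(c_1) = f(0.355000) = 0.346173
  f(a) × f(c) ≥ 0, new interval: [0.355000, 0.760000]
Iteration 2:
  c_2 = (0.355000 + 0.760000)/2 = 0.557500
  f(c_2) = f(0.557500) = 0.015139
  f(a) × f(c) ≥ 0, new interval: [0.557500, 0.760000]

After 2 iteration(s), the approximation is c_2 = 0.557500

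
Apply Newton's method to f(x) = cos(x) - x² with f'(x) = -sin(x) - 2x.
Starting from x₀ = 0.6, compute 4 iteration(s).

f(x) = cos(x) - x²
f'(x) = -sin(x) - 2x
x₀ = 0.6

Newton-Raphson formula: x_{n+1} = x_n - f(x_n)/f'(x_n)

Iteration 1:
  f(0.600000) = 0.465336
  f'(0.600000) = -1.764642
  x_1 = 0.600000 - 0.465336/(-1.764642) = 0.863700
Iteration 2:
  f(0.863700) = -0.096348
  f'(0.863700) = -2.487650
  x_2 = 0.863700 - (-0.096348)/(-2.487650) = 0.824969
Iteration 3:
  f(0.824969) = -0.001995
  f'(0.824969) = -2.384465
  x_3 = 0.824969 - (-0.001995)/(-2.384465) = 0.824133
Iteration 4:
  f(0.824133) = -0.000001
  f'(0.824133) = -2.382224
  x_4 = 0.824133 - (-0.000001)/(-2.382224) = 0.824132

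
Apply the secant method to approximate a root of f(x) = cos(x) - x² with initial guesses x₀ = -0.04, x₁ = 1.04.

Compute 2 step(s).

f(x) = cos(x) - x²
x₀ = -0.04, x₁ = 1.04

Secant formula: x_{n+1} = x_n - f(x_n)(x_n - x_{n-1})/(f(x_n) - f(x_{n-1}))

Iteration 1:
  f(-0.040000) = 0.997600
  f(1.040000) = -0.575380
  x_2 = 1.040000 - (-0.575380)×(1.040000 - (-0.040000))/(-0.575380 - 0.997600)
       = 0.644947
Iteration 2:
  f(1.040000) = -0.575380
  f(0.644947) = 0.383175
  x_3 = 0.644947 - 0.383175×(0.644947 - 1.040000)/(0.383175 - (-0.575380))
       = 0.802866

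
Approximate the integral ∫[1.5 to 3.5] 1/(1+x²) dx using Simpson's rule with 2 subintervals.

f(x) = 1/(1+x²)
a = 1.5, b = 3.5, n = 2
h = (b - a)/n = 1.000000

Simpson's rule: (h/3)[f(x₀) + 4f(x₁) + 2f(x₂) + ... + f(xₙ)]

x_0 = 1.5000, f(x_0) = 0.307692, coefficient = 1
x_1 = 2.5000, f(x_1) = 0.137931, coefficient = 4
x_2 = 3.5000, f(x_2) = 0.075472, coefficient = 1

I ≈ (1.000000/3) × 0.934888 = 0.311629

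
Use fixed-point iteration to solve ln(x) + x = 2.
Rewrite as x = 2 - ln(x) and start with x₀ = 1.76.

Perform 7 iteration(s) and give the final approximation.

Equation: ln(x) + x = 2
Fixed-point form: x = 2 - ln(x)
x₀ = 1.76

x_1 = g(1.760000) = 1.434686
x_2 = g(1.434686) = 1.639054
x_3 = g(1.639054) = 1.505881
x_4 = g(1.505881) = 1.590622
x_5 = g(1.590622) = 1.535875
x_6 = g(1.535875) = 1.570900
x_7 = g(1.570900) = 1.548351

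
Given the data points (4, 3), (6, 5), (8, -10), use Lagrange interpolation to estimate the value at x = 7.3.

Lagrange interpolation formula:
P(x) = Σ yᵢ × Lᵢ(x)
where Lᵢ(x) = Π_{j≠i} (x - xⱼ)/(xᵢ - xⱼ)

L_0(7.3) = (7.3 - 6)/(4 - 6) × (7.3 - 8)/(4 - 8) = -0.113750
L_1(7.3) = (7.3 - 4)/(6 - 4) × (7.3 - 8)/(6 - 8) = 0.577500
L_2(7.3) = (7.3 - 4)/(8 - 4) × (7.3 - 6)/(8 - 6) = 0.536250

P(7.3) = 3×L_0(7.3) + 5×L_1(7.3) + (-10)×L_2(7.3)
P(7.3) = -2.816250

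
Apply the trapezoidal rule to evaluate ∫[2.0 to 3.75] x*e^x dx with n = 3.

f(x) = x*e^x
a = 2.0, b = 3.75, n = 3
h = (b - a)/n = 0.583333

Trapezoidal rule: (h/2)[f(x₀) + 2f(x₁) + 2f(x₂) + ... + f(xₙ)]

x_0 = 2.0000, f(x_0) = 14.778112, coefficient = 1
x_1 = 2.5833, f(x_1) = 34.206439, coefficient = 2
x_2 = 3.1667, f(x_2) = 75.139484, coefficient = 2
x_3 = 3.7500, f(x_3) = 159.454058, coefficient = 1

I ≈ (0.583333/2) × 392.924015 = 114.602838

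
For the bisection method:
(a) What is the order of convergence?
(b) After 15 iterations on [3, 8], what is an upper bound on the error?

(a) Bisection has linear (order 1) convergence; the error is halved each step.

(b) Error bound = (b-a)/2^n = (8 - 3)/2^{15}
    = 5/2^{15}

(a) 1 (linear); (b) error ≤ 1.53e-04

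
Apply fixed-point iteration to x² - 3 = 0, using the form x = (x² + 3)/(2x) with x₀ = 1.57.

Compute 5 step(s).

Equation: x² - 3 = 0
Fixed-point form: x = (x² + 3)/(2x)
x₀ = 1.57

x_1 = g(1.570000) = 1.740414
x_2 = g(1.740414) = 1.732071
x_3 = g(1.732071) = 1.732051
x_4 = g(1.732051) = 1.732051
x_5 = g(1.732051) = 1.732051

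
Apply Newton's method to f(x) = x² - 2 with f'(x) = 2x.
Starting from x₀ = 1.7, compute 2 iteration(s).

f(x) = x² - 2
f'(x) = 2x
x₀ = 1.7

Newton-Raphson formula: x_{n+1} = x_n - f(x_n)/f'(x_n)

Iteration 1:
  f(1.700000) = 0.890000
  f'(1.700000) = 3.400000
  x_1 = 1.700000 - 0.890000/3.400000 = 1.438235
Iteration 2:
  f(1.438235) = 0.068521
  f'(1.438235) = 2.876471
  x_2 = 1.438235 - 0.068521/2.876471 = 1.414414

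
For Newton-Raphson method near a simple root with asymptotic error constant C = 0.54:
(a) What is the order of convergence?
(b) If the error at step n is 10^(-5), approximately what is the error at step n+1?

(a) Newton-Raphson has quadratic (order 2) convergence near simple roots.
    This means |e_{n+1}| ≈ C|e_n|².

(b) With |e_n| = 10^(-5) and C = 0.54:
    |e_{n+1}| ≈ 0.54 × (10^(-5))² = 0.54 × 10^(-10)

(a) 2 (quadratic); (b) |e_{n+1}| ≈ 5.400e-11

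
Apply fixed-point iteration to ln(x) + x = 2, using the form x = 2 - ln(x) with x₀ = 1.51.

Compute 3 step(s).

Equation: ln(x) + x = 2
Fixed-point form: x = 2 - ln(x)
x₀ = 1.51

x_1 = g(1.510000) = 1.587890
x_2 = g(1.587890) = 1.537594
x_3 = g(1.537594) = 1.569781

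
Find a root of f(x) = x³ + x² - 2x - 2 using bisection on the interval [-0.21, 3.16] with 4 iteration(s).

f(x) = x³ + x² - 2x - 2
Initial interval: [-0.21, 3.16]

Iteration 1:
  c_1 = (-0.210000 + 3.160000)/2 = 1.475000
  f(c_1) = f(1.475000) = 0.434672
  f(a) × f(c) < 0, new interval: [-0.210000, 1.475000]
Iteration 2:
  c_2 = (-0.210000 + 1.475000)/2 = 0.632500
  f(c_2) = f(0.632500) = -2.611908
  f(a) × f(c) ≥ 0, new interval: [0.632500, 1.475000]
Iteration 3:
  c_3 = (0.632500 + 1.475000)/2 = 1.053750
  f(c_3) = f(1.053750) = -1.827038
  f(a) × f(c) ≥ 0, new interval: [1.053750, 1.475000]
Iteration 4:
  c_4 = (1.053750 + 1.475000)/2 = 1.264375
  f(c_4) = f(1.264375) = -0.908820
  f(a) × f(c) ≥ 0, new interval: [1.264375, 1.475000]

After 4 iteration(s), the approximation is c_4 = 1.264375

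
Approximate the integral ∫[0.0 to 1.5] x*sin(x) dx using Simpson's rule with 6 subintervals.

f(x) = x*sin(x)
a = 0.0, b = 1.5, n = 6
h = (b - a)/n = 0.250000

Simpson's rule: (h/3)[f(x₀) + 4f(x₁) + 2f(x₂) + ... + f(xₙ)]

x_0 = 0.0000, f(x_0) = 0.000000, coefficient = 1
x_1 = 0.2500, f(x_1) = 0.061851, coefficient = 4
x_2 = 0.5000, f(x_2) = 0.239713, coefficient = 2
x_3 = 0.7500, f(x_3) = 0.511229, coefficient = 4
x_4 = 1.0000, f(x_4) = 0.841471, coefficient = 2
x_5 = 1.2500, f(x_5) = 1.186231, coefficient = 4
x_6 = 1.5000, f(x_6) = 1.496242, coefficient = 1

I ≈ (0.250000/3) × 10.695853 = 0.891321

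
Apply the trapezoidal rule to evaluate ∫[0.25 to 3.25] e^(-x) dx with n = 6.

f(x) = e^(-x)
a = 0.25, b = 3.25, n = 6
h = (b - a)/n = 0.500000

Trapezoidal rule: (h/2)[f(x₀) + 2f(x₁) + 2f(x₂) + ... + f(xₙ)]

x_0 = 0.2500, f(x_0) = 0.778801, coefficient = 1
x_1 = 0.7500, f(x_1) = 0.472367, coefficient = 2
x_2 = 1.2500, f(x_2) = 0.286505, coefficient = 2
x_3 = 1.7500, f(x_3) = 0.173774, coefficient = 2
x_4 = 2.2500, f(x_4) = 0.105399, coefficient = 2
x_5 = 2.7500, f(x_5) = 0.063928, coefficient = 2
x_6 = 3.2500, f(x_6) = 0.038774, coefficient = 1

I ≈ (0.500000/2) × 3.021520 = 0.755380
Exact value: 0.740027
Error: 0.015353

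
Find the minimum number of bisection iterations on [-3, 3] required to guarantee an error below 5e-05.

We need (b-a)/2^n ≤ 5e-05
(3 - (-3))/2^n ≤ 5e-05
6/2^n ≤ 5e-05
2^n ≥ 120000
n ≥ log₂(120000) = 16.87
n ≥ 17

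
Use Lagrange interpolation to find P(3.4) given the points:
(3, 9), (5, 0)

Lagrange interpolation formula:
P(x) = Σ yᵢ × Lᵢ(x)
where Lᵢ(x) = Π_{j≠i} (x - xⱼ)/(xᵢ - xⱼ)

L_0(3.4) = (3.4 - 5)/(3 - 5) = 0.800000
L_1(3.4) = (3.4 - 3)/(5 - 3) = 0.200000

P(3.4) = 9×L_0(3.4) + 0×L_1(3.4)
P(3.4) = 7.200000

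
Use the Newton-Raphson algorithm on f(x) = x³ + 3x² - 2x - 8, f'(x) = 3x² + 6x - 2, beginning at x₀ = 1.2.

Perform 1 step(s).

f(x) = x³ + 3x² - 2x - 8
f'(x) = 3x² + 6x - 2
x₀ = 1.2

Newton-Raphson formula: x_{n+1} = x_n - f(x_n)/f'(x_n)

Iteration 1:
  f(1.200000) = -4.352000
  f'(1.200000) = 9.520000
  x_1 = 1.200000 - (-4.352000)/9.520000 = 1.657143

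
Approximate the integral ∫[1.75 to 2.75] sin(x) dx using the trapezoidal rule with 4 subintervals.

f(x) = sin(x)
a = 1.75, b = 2.75, n = 4
h = (b - a)/n = 0.250000

Trapezoidal rule: (h/2)[f(x₀) + 2f(x₁) + 2f(x₂) + ... + f(xₙ)]

x_0 = 1.7500, f(x_0) = 0.983986, coefficient = 1
x_1 = 2.0000, f(x_1) = 0.909297, coefficient = 2
x_2 = 2.2500, f(x_2) = 0.778073, coefficient = 2
x_3 = 2.5000, f(x_3) = 0.598472, coefficient = 2
x_4 = 2.7500, f(x_4) = 0.381661, coefficient = 1

I ≈ (0.250000/2) × 5.937332 = 0.742167
Exact value: 0.746056
Error: 0.003890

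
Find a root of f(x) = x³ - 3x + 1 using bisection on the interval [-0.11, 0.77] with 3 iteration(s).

f(x) = x³ - 3x + 1
Initial interval: [-0.11, 0.77]

Iteration 1:
  c_1 = (-0.110000 + 0.770000)/2 = 0.330000
  f(c_1) = f(0.330000) = 0.045937
  f(a) × f(c) ≥ 0, new interval: [0.330000, 0.770000]
Iteration 2:
  c_2 = (0.330000 + 0.770000)/2 = 0.550000
  f(c_2) = f(0.550000) = -0.483625
  f(a) × f(c) < 0, new interval: [0.330000, 0.550000]
Iteration 3:
  c_3 = (0.330000 + 0.550000)/2 = 0.440000
  f(c_3) = f(0.440000) = -0.234816
  f(a) × f(c) < 0, new interval: [0.330000, 0.440000]

After 3 iteration(s), the approximation is c_3 = 0.440000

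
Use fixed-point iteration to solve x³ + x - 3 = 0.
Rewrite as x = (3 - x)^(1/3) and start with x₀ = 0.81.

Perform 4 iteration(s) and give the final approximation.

Equation: x³ + x - 3 = 0
Fixed-point form: x = (3 - x)^(1/3)
x₀ = 0.81

x_1 = g(0.810000) = 1.298618
x_2 = g(1.298618) = 1.193807
x_3 = g(1.193807) = 1.217834
x_4 = g(1.217834) = 1.212410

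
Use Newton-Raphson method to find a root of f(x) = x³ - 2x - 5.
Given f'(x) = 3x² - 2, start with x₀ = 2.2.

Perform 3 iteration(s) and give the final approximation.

f(x) = x³ - 2x - 5
f'(x) = 3x² - 2
x₀ = 2.2

Newton-Raphson formula: x_{n+1} = x_n - f(x_n)/f'(x_n)

Iteration 1:
  f(2.200000) = 1.248000
  f'(2.200000) = 12.520000
  x_1 = 2.200000 - 1.248000/12.520000 = 2.100319
Iteration 2:
  f(2.100319) = 0.064589
  f'(2.100319) = 11.234026
  x_2 = 2.100319 - 0.064589/11.234026 = 2.094570
Iteration 3:
  f(2.094570) = 0.000208
  f'(2.094570) = 11.161672
  x_3 = 2.094570 - 0.000208/11.161672 = 2.094551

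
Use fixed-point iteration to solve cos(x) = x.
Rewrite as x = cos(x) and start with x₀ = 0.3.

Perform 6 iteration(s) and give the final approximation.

Equation: cos(x) = x
Fixed-point form: x = cos(x)
x₀ = 0.3

x_1 = g(0.300000) = 0.955336
x_2 = g(0.955336) = 0.577334
x_3 = g(0.577334) = 0.837921
x_4 = g(0.837921) = 0.669010
x_5 = g(0.669010) = 0.784436
x_6 = g(0.784436) = 0.707787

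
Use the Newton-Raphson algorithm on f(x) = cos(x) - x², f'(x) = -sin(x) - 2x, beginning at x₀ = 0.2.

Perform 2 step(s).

f(x) = cos(x) - x²
f'(x) = -sin(x) - 2x
x₀ = 0.2

Newton-Raphson formula: x_{n+1} = x_n - f(x_n)/f'(x_n)

Iteration 1:
  f(0.200000) = 0.940067
  f'(0.200000) = -0.598669
  x_1 = 0.200000 - 0.940067/(-0.598669) = 1.770260
Iteration 2:
  f(1.770260) = -3.331965
  f'(1.770260) = -4.520693
  x_2 = 1.770260 - (-3.331965)/(-4.520693) = 1.033213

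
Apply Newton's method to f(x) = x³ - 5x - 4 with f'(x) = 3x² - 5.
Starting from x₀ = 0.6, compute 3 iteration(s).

f(x) = x³ - 5x - 4
f'(x) = 3x² - 5
x₀ = 0.6

Newton-Raphson formula: x_{n+1} = x_n - f(x_n)/f'(x_n)

Iteration 1:
  f(0.600000) = -6.784000
  f'(0.600000) = -3.920000
  x_1 = 0.600000 - (-6.784000)/(-3.920000) = -1.130612
Iteration 2:
  f(-1.130612) = 0.207818
  f'(-1.130612) = -1.165148
  x_2 = -1.130612 - 0.207818/(-1.165148) = -0.952251
Iteration 3:
  f(-0.952251) = -0.102230
  f'(-0.952251) = -2.279656
  x_3 = -0.952251 - (-0.102230)/(-2.279656) = -0.997095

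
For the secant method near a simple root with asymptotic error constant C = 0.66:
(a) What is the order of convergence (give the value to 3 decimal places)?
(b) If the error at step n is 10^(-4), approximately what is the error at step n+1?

(a) Secant method has superlinear convergence with order φ = (1+√5)/2 ≈ 1.618.
    This means |e_{n+1}| ≈ C|e_n|^1.618.

(b) With |e_n| = 10^(-4) and C = 0.66:
    |e_{n+1}| ≈ 0.66 × (10^(-4))^1.618 = 0.66 × 10^(-6.47)

(a) ≈ 1.618 (golden ratio); (b) |e_{n+1}| ≈ 2.225e-07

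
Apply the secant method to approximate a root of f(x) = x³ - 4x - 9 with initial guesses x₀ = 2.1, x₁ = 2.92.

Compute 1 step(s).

f(x) = x³ - 4x - 9
x₀ = 2.1, x₁ = 2.92

Secant formula: x_{n+1} = x_n - f(x_n)(x_n - x_{n-1})/(f(x_n) - f(x_{n-1}))

Iteration 1:
  f(2.100000) = -8.139000
  f(2.920000) = 4.217088
  x_2 = 2.920000 - 4.217088×(2.920000 - 2.100000)/(4.217088 - (-8.139000))
       = 2.640137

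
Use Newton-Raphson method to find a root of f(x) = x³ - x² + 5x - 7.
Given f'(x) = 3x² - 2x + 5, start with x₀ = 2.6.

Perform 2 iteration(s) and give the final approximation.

f(x) = x³ - x² + 5x - 7
f'(x) = 3x² - 2x + 5
x₀ = 2.6

Newton-Raphson formula: x_{n+1} = x_n - f(x_n)/f'(x_n)

Iteration 1:
  f(2.600000) = 16.816000
  f'(2.600000) = 20.080000
  x_1 = 2.600000 - 16.816000/20.080000 = 1.762550
Iteration 2:
  f(1.762550) = 4.181672
  f'(1.762550) = 10.794646
  x_2 = 1.762550 - 4.181672/10.794646 = 1.375166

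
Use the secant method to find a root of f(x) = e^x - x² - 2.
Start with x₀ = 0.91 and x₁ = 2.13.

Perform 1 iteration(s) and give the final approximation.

f(x) = e^x - x² - 2
x₀ = 0.91, x₁ = 2.13

Secant formula: x_{n+1} = x_n - f(x_n)(x_n - x_{n-1})/(f(x_n) - f(x_{n-1}))

Iteration 1:
  f(0.910000) = -0.343777
  f(2.130000) = 1.877967
  x_2 = 2.130000 - 1.877967×(2.130000 - 0.910000)/(1.877967 - (-0.343777))
       = 1.098774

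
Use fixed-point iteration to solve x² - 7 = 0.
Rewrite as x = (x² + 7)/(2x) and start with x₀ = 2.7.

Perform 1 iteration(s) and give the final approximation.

Equation: x² - 7 = 0
Fixed-point form: x = (x² + 7)/(2x)
x₀ = 2.7

x_1 = g(2.700000) = 2.646296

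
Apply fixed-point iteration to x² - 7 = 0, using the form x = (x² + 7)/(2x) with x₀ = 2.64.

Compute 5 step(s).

Equation: x² - 7 = 0
Fixed-point form: x = (x² + 7)/(2x)
x₀ = 2.64

x_1 = g(2.640000) = 2.645758
x_2 = g(2.645758) = 2.645751
x_3 = g(2.645751) = 2.645751
x_4 = g(2.645751) = 2.645751
x_5 = g(2.645751) = 2.645751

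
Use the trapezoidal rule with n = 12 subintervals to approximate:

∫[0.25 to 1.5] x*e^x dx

f(x) = x*e^x
a = 0.25, b = 1.5, n = 12
h = (b - a)/n = 0.104167

Trapezoidal rule: (h/2)[f(x₀) + 2f(x₁) + 2f(x₂) + ... + f(xₙ)]

x_0 = 0.2500, f(x_0) = 0.321006, coefficient = 1
x_1 = 0.3542, f(x_1) = 0.504685, coefficient = 2
x_2 = 0.4583, f(x_2) = 0.724825, coefficient = 2
x_3 = 0.5625, f(x_3) = 0.987218, coefficient = 2
x_4 = 0.6667, f(x_4) = 1.298489, coefficient = 2
x_5 = 0.7708, f(x_5) = 1.666208, coefficient = 2
x_6 = 0.8750, f(x_6) = 2.099016, coefficient = 2
x_7 = 0.9792, f(x_7) = 2.606774, coefficient = 2
x_8 = 1.0833, f(x_8) = 3.200721, coefficient = 2
x_9 = 1.1875, f(x_9) = 3.893663, coefficient = 2
x_10 = 1.2917, f(x_10) = 4.700176, coefficient = 2
x_11 = 1.3958, f(x_11) = 5.636847, coefficient = 2
x_12 = 1.5000, f(x_12) = 6.722534, coefficient = 1

I ≈ (0.104167/2) × 61.680783 = 3.212541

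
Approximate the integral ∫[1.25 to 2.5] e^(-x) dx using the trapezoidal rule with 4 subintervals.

f(x) = e^(-x)
a = 1.25, b = 2.5, n = 4
h = (b - a)/n = 0.312500

Trapezoidal rule: (h/2)[f(x₀) + 2f(x₁) + 2f(x₂) + ... + f(xₙ)]

x_0 = 1.2500, f(x_0) = 0.286505, coefficient = 1
x_1 = 1.5625, f(x_1) = 0.209611, coefficient = 2
x_2 = 1.8750, f(x_2) = 0.153355, coefficient = 2
x_3 = 2.1875, f(x_3) = 0.112197, coefficient = 2
x_4 = 2.5000, f(x_4) = 0.082085, coefficient = 1

I ≈ (0.312500/2) × 1.318916 = 0.206081
Exact value: 0.204420
Error: 0.001661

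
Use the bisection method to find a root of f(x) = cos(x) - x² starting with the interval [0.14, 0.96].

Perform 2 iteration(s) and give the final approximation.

f(x) = cos(x) - x²
Initial interval: [0.14, 0.96]

Iteration 1:
  c_1 = (0.140000 + 0.960000)/2 = 0.550000
  f(c_1) = f(0.550000) = 0.550025
  f(a) × f(c) ≥ 0, new interval: [0.550000, 0.960000]
Iteration 2:
  c_2 = (0.550000 + 0.960000)/2 = 0.755000
  f(c_2) = f(0.755000) = 0.158247
  f(a) × f(c) ≥ 0, new interval: [0.755000, 0.960000]

After 2 iteration(s), the approximation is c_2 = 0.755000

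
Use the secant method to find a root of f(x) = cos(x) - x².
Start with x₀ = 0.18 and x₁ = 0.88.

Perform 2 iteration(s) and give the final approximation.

f(x) = cos(x) - x²
x₀ = 0.18, x₁ = 0.88

Secant formula: x_{n+1} = x_n - f(x_n)(x_n - x_{n-1})/(f(x_n) - f(x_{n-1}))

Iteration 1:
  f(0.180000) = 0.951444
  f(0.880000) = -0.137249
  x_2 = 0.880000 - (-0.137249)×(0.880000 - 0.180000)/(-0.137249 - 0.951444)
       = 0.791753
Iteration 2:
  f(0.880000) = -0.137249
  f(0.791753) = 0.075727
  x_3 = 0.791753 - 0.075727×(0.791753 - 0.880000)/(0.075727 - (-0.137249))
       = 0.823130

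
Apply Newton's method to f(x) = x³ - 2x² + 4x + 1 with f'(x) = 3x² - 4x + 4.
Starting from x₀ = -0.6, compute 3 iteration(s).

f(x) = x³ - 2x² + 4x + 1
f'(x) = 3x² - 4x + 4
x₀ = -0.6

Newton-Raphson formula: x_{n+1} = x_n - f(x_n)/f'(x_n)

Iteration 1:
  f(-0.600000) = -2.336000
  f'(-0.600000) = 7.480000
  x_1 = -0.600000 - (-2.336000)/7.480000 = -0.287701
Iteration 2:
  f(-0.287701) = -0.340159
  f'(-0.287701) = 5.399117
  x_2 = -0.287701 - (-0.340159)/5.399117 = -0.224698
Iteration 3:
  f(-0.224698) = -0.011115
  f'(-0.224698) = 5.050259
  x_3 = -0.224698 - (-0.011115)/5.050259 = -0.222497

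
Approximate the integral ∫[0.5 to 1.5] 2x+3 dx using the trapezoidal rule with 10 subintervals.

f(x) = 2x+3
a = 0.5, b = 1.5, n = 10
h = (b - a)/n = 0.100000

Trapezoidal rule: (h/2)[f(x₀) + 2f(x₁) + 2f(x₂) + ... + f(xₙ)]

x_0 = 0.5000, f(x_0) = 4.000000, coefficient = 1
x_1 = 0.6000, f(x_1) = 4.200000, coefficient = 2
x_2 = 0.7000, f(x_2) = 4.400000, coefficient = 2
x_3 = 0.8000, f(x_3) = 4.600000, coefficient = 2
x_4 = 0.9000, f(x_4) = 4.800000, coefficient = 2
x_5 = 1.0000, f(x_5) = 5.000000, coefficient = 2
x_6 = 1.1000, f(x_6) = 5.200000, coefficient = 2
x_7 = 1.2000, f(x_7) = 5.400000, coefficient = 2
x_8 = 1.3000, f(x_8) = 5.600000, coefficient = 2
x_9 = 1.4000, f(x_9) = 5.800000, coefficient = 2
x_10 = 1.5000, f(x_10) = 6.000000, coefficient = 1

I ≈ (0.100000/2) × 100.000000 = 5.000000
Exact value: 5.000000
Error: 0.000000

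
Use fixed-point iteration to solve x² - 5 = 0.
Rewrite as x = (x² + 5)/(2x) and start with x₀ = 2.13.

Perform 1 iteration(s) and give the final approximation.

Equation: x² - 5 = 0
Fixed-point form: x = (x² + 5)/(2x)
x₀ = 2.13

x_1 = g(2.130000) = 2.238709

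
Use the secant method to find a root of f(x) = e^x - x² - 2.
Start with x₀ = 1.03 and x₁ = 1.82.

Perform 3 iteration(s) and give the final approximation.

f(x) = e^x - x² - 2
x₀ = 1.03, x₁ = 1.82

Secant formula: x_{n+1} = x_n - f(x_n)(x_n - x_{n-1})/(f(x_n) - f(x_{n-1}))

Iteration 1:
  f(1.030000) = -0.259834
  f(1.820000) = 0.859458
  x_2 = 1.820000 - 0.859458×(1.820000 - 1.030000)/(0.859458 - (-0.259834))
       = 1.213392
Iteration 2:
  f(1.820000) = 0.859458
  f(1.213392) = -0.107441
  x_3 = 1.213392 - (-0.107441)×(1.213392 - 1.820000)/(-0.107441 - 0.859458)
       = 1.280798
Iteration 3:
  f(1.213392) = -0.107441
  f(1.280798) = -0.040933
  x_4 = 1.280798 - (-0.040933)×(1.280798 - 1.213392)/(-0.040933 - (-0.107441))
       = 1.322283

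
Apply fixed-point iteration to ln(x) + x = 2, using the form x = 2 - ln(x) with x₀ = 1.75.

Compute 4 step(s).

Equation: ln(x) + x = 2
Fixed-point form: x = 2 - ln(x)
x₀ = 1.75

x_1 = g(1.750000) = 1.440384
x_2 = g(1.440384) = 1.635090
x_3 = g(1.635090) = 1.508302
x_4 = g(1.508302) = 1.589015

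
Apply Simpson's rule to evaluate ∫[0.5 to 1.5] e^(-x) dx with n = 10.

f(x) = e^(-x)
a = 0.5, b = 1.5, n = 10
h = (b - a)/n = 0.100000

Simpson's rule: (h/3)[f(x₀) + 4f(x₁) + 2f(x₂) + ... + f(xₙ)]

x_0 = 0.5000, f(x_0) = 0.606531, coefficient = 1
x_1 = 0.6000, f(x_1) = 0.548812, coefficient = 4
x_2 = 0.7000, f(x_2) = 0.496585, coefficient = 2
x_3 = 0.8000, f(x_3) = 0.449329, coefficient = 4
x_4 = 0.9000, f(x_4) = 0.406570, coefficient = 2
x_5 = 1.0000, f(x_5) = 0.367879, coefficient = 4
x_6 = 1.1000, f(x_6) = 0.332871, coefficient = 2
x_7 = 1.2000, f(x_7) = 0.301194, coefficient = 4
x_8 = 1.3000, f(x_8) = 0.272532, coefficient = 2
x_9 = 1.4000, f(x_9) = 0.246597, coefficient = 4
x_10 = 1.5000, f(x_10) = 0.223130, coefficient = 1

I ≈ (0.100000/3) × 11.502021 = 0.383401
Exact value: 0.383400
Error: 0.000000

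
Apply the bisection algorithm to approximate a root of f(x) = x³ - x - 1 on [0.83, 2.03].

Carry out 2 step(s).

f(x) = x³ - x - 1
Initial interval: [0.83, 2.03]

Iteration 1:
  c_1 = (0.830000 + 2.030000)/2 = 1.430000
  f(c_1) = f(1.430000) = 0.494207
  f(a) × f(c) < 0, new interval: [0.830000, 1.430000]
Iteration 2:
  c_2 = (0.830000 + 1.430000)/2 = 1.130000
  f(c_2) = f(1.130000) = -0.687103
  f(a) × f(c) ≥ 0, new interval: [1.130000, 1.430000]

After 2 iteration(s), the approximation is c_2 = 1.130000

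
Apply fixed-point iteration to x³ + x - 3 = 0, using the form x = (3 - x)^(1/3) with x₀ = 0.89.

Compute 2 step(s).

Equation: x³ + x - 3 = 0
Fixed-point form: x = (3 - x)^(1/3)
x₀ = 0.89

x_1 = g(0.890000) = 1.282609
x_2 = g(1.282609) = 1.197539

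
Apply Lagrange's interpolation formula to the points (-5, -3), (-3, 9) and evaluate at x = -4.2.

Lagrange interpolation formula:
P(x) = Σ yᵢ × Lᵢ(x)
where Lᵢ(x) = Π_{j≠i} (x - xⱼ)/(xᵢ - xⱼ)

L_0(-4.2) = (-4.2 - (-3))/(-5 - (-3)) = 0.600000
L_1(-4.2) = (-4.2 - (-5))/(-3 - (-5)) = 0.400000

P(-4.2) = (-3)×L_0(-4.2) + 9×L_1(-4.2)
P(-4.2) = 1.800000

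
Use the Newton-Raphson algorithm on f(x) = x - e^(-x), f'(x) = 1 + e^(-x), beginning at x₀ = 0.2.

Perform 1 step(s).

f(x) = x - e^(-x)
f'(x) = 1 + e^(-x)
x₀ = 0.2

Newton-Raphson formula: x_{n+1} = x_n - f(x_n)/f'(x_n)

Iteration 1:
  f(0.200000) = -0.618731
  f'(0.200000) = 1.818731
  x_1 = 0.200000 - (-0.618731)/1.818731 = 0.540199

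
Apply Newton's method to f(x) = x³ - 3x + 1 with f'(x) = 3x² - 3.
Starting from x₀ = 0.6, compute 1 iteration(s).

f(x) = x³ - 3x + 1
f'(x) = 3x² - 3
x₀ = 0.6

Newton-Raphson formula: x_{n+1} = x_n - f(x_n)/f'(x_n)

Iteration 1:
  f(0.600000) = -0.584000
  f'(0.600000) = -1.920000
  x_1 = 0.600000 - (-0.584000)/(-1.920000) = 0.295833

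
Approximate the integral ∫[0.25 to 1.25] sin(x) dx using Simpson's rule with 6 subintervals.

f(x) = sin(x)
a = 0.25, b = 1.25, n = 6
h = (b - a)/n = 0.166667

Simpson's rule: (h/3)[f(x₀) + 4f(x₁) + 2f(x₂) + ... + f(xₙ)]

x_0 = 0.2500, f(x_0) = 0.247404, coefficient = 1
x_1 = 0.4167, f(x_1) = 0.404715, coefficient = 4
x_2 = 0.5833, f(x_2) = 0.550809, coefficient = 2
x_3 = 0.7500, f(x_3) = 0.681639, coefficient = 4
x_4 = 0.9167, f(x_4) = 0.793578, coefficient = 2
x_5 = 1.0833, f(x_5) = 0.883524, coefficient = 4
x_6 = 1.2500, f(x_6) = 0.948985, coefficient = 1

I ≈ (0.166667/3) × 11.764672 = 0.653593
Exact value: 0.653590
Error: 0.000003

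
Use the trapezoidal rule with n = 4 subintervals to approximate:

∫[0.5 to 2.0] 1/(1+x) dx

f(x) = 1/(1+x)
a = 0.5, b = 2.0, n = 4
h = (b - a)/n = 0.375000

Trapezoidal rule: (h/2)[f(x₀) + 2f(x₁) + 2f(x₂) + ... + f(xₙ)]

x_0 = 0.5000, f(x_0) = 0.666667, coefficient = 1
x_1 = 0.8750, f(x_1) = 0.533333, coefficient = 2
x_2 = 1.2500, f(x_2) = 0.444444, coefficient = 2
x_3 = 1.6250, f(x_3) = 0.380952, coefficient = 2
x_4 = 2.0000, f(x_4) = 0.333333, coefficient = 1

I ≈ (0.375000/2) × 3.717460 = 0.697024
Exact value: 0.693147
Error: 0.003877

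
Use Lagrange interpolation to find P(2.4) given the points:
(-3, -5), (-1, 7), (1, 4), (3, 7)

Lagrange interpolation formula:
P(x) = Σ yᵢ × Lᵢ(x)
where Lᵢ(x) = Π_{j≠i} (x - xⱼ)/(xᵢ - xⱼ)

L_0(2.4) = (2.4 - (-1))/(-3 - (-1)) × (2.4 - 1)/(-3 - 1) × (2.4 - 3)/(-3 - 3) = 0.059500
L_1(2.4) = (2.4 - (-3))/(-1 - (-3)) × (2.4 - 1)/(-1 - 1) × (2.4 - 3)/(-1 - 3) = -0.283500
L_2(2.4) = (2.4 - (-3))/(1 - (-3)) × (2.4 - (-1))/(1 - (-1)) × (2.4 - 3)/(1 - 3) = 0.688500
L_3(2.4) = (2.4 - (-3))/(3 - (-3)) × (2.4 - (-1))/(3 - (-1)) × (2.4 - 1)/(3 - 1) = 0.535500

P(2.4) = (-5)×L_0(2.4) + 7×L_1(2.4) + 4×L_2(2.4) + 7×L_3(2.4)
P(2.4) = 4.220500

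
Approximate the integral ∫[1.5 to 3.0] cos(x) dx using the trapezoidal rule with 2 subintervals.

f(x) = cos(x)
a = 1.5, b = 3.0, n = 2
h = (b - a)/n = 0.750000

Trapezoidal rule: (h/2)[f(x₀) + 2f(x₁) + 2f(x₂) + ... + f(xₙ)]

x_0 = 1.5000, f(x_0) = 0.070737, coefficient = 1
x_1 = 2.2500, f(x_1) = -0.628174, coefficient = 2
x_2 = 3.0000, f(x_2) = -0.989992, coefficient = 1

I ≈ (0.750000/2) × -2.175603 = -0.815851
Exact value: -0.856375
Error: 0.040524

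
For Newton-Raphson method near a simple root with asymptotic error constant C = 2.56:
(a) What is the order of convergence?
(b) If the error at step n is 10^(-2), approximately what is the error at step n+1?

(a) Newton-Raphson has quadratic (order 2) convergence near simple roots.
    This means |e_{n+1}| ≈ C|e_n|².

(b) With |e_n| = 10^(-2) and C = 2.56:
    |e_{n+1}| ≈ 2.56 × (10^(-2))² = 2.56 × 10^(-4)

(a) 2 (quadratic); (b) |e_{n+1}| ≈ 2.560e-04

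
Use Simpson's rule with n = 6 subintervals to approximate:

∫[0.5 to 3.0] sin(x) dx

f(x) = sin(x)
a = 0.5, b = 3.0, n = 6
h = (b - a)/n = 0.416667

Simpson's rule: (h/3)[f(x₀) + 4f(x₁) + 2f(x₂) + ... + f(xₙ)]

x_0 = 0.5000, f(x_0) = 0.479426, coefficient = 1
x_1 = 0.9167, f(x_1) = 0.793578, coefficient = 4
x_2 = 1.3333, f(x_2) = 0.971938, coefficient = 2
x_3 = 1.7500, f(x_3) = 0.983986, coefficient = 4
x_4 = 2.1667, f(x_4) = 0.827660, coefficient = 2
x_5 = 2.5833, f(x_5) = 0.529711, coefficient = 4
x_6 = 3.0000, f(x_6) = 0.141120, coefficient = 1

I ≈ (0.416667/3) × 13.448839 = 1.867894
Exact value: 1.867575
Error: 0.000319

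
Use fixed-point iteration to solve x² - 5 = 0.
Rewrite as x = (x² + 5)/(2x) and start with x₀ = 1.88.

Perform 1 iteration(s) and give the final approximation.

Equation: x² - 5 = 0
Fixed-point form: x = (x² + 5)/(2x)
x₀ = 1.88

x_1 = g(1.880000) = 2.269787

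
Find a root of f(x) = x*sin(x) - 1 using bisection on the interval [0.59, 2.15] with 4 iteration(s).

f(x) = x*sin(x) - 1
Initial interval: [0.59, 2.15]

Iteration 1:
  c_1 = (0.590000 + 2.150000)/2 = 1.370000
  f(c_1) = f(1.370000) = 0.342474
  f(a) × f(c) < 0, new interval: [0.590000, 1.370000]
Iteration 2:
  c_2 = (0.590000 + 1.370000)/2 = 0.980000
  f(c_2) = f(0.980000) = -0.186113
  f(a) × f(c) ≥ 0, new interval: [0.980000, 1.370000]
Iteration 3:
  c_3 = (0.980000 + 1.370000)/2 = 1.175000
  f(c_3) = f(1.175000) = 0.084161
  f(a) × f(c) < 0, new interval: [0.980000, 1.175000]
Iteration 4:
  c_4 = (0.980000 + 1.175000)/2 = 1.077500
  f(c_4) = f(1.077500) = -0.050963
  f(a) × f(c) ≥ 0, new interval: [1.077500, 1.175000]

After 4 iteration(s), the approximation is c_4 = 1.077500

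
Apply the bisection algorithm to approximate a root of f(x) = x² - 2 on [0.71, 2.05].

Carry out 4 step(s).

f(x) = x² - 2
Initial interval: [0.71, 2.05]

Iteration 1:
  c_1 = (0.710000 + 2.050000)/2 = 1.380000
  f(c_1) = f(1.380000) = -0.095600
  f(a) × f(c) ≥ 0, new interval: [1.380000, 2.050000]
Iteration 2:
  c_2 = (1.380000 + 2.050000)/2 = 1.715000
  f(c_2) = f(1.715000) = 0.941225
  f(a) × f(c) < 0, new interval: [1.380000, 1.715000]
Iteration 3:
  c_3 = (1.380000 + 1.715000)/2 = 1.547500
  f(c_3) = f(1.547500) = 0.394756
  f(a) × f(c) < 0, new interval: [1.380000, 1.547500]
Iteration 4:
  c_4 = (1.380000 + 1.547500)/2 = 1.463750
  f(c_4) = f(1.463750) = 0.142564
  f(a) × f(c) < 0, new interval: [1.380000, 1.463750]

After 4 iteration(s), the approximation is c_4 = 1.463750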